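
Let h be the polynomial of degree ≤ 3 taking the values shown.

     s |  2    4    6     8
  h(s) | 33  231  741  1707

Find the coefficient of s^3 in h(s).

Write h(s) = as^3 + bs^2 + cs + d. Substituting each data point gives a linear system:
  8a + 4b + 2c + d = 33
  64a + 16b + 4c + d = 231
  216a + 36b + 6c + d = 741
  512a + 64b + 8c + d = 1707
Solving the system yields a = 3, b = 3, c = -3, d = 3.
So h(s) = 3s^3 + 3s^2 - 3s + 3.
The leading coefficient is 3.

3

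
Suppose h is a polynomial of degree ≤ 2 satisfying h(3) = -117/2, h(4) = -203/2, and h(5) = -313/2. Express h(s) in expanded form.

Using the Lagrange interpolation formula with nodes 3, 4, 5:
  L_0(s) = (s - 4)(s - 5) / 2
  L_1(s) = (s - 3)(s - 5) / -1
  L_2(s) = (s - 3)(s - 4) / 2
Then h(s) = -117/2·L_0(s) - 203/2·L_1(s) - 313/2·L_2(s).
Expanding and collecting terms gives h(s) = -6s^2 - s - 3/2.
Check: h(3) = -117/2. ✓

h(s) = -6s^2 - s - 3/2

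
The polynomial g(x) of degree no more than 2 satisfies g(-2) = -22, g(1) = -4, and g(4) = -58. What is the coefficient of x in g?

2

Write g(x) = ax^2 + bx + c. Substituting each data point gives a linear system:
  4a - 2b + c = -22
  a + b + c = -4
  16a + 4b + c = -58
Solving the system yields a = -4, b = 2, c = -2.
So g(x) = -4x^2 + 2x - 2.
The coefficient of x is 2.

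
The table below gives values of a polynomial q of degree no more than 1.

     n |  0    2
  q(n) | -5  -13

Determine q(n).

Using the Lagrange interpolation formula with nodes 0, 2:
  L_0(n) = (n - 2) / -2
  L_1(n) = n / 2
Then q(n) = -5·L_0(n) - 13·L_1(n).
Expanding and collecting terms gives q(n) = -4n - 5.
Check: q(0) = -5. ✓

q(n) = -4n - 5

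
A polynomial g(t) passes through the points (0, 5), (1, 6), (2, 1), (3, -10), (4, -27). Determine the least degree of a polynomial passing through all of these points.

2

Forward differences of the values at t = 0, 1, 2, 3, 4:
  g  : 5  6  1  -10  -27
  Δ  : 1  -5  -11  -17
  Δ^2: -6  -6  -6
  Δ^3: 0  0
  Δ^4: 0
The second differences are constant (-6) and nonzero, while all higher differences vanish, so the minimal degree is 2.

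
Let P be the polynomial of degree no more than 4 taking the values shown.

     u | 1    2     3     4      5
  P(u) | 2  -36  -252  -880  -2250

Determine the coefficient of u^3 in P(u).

1

Write P(u) = au^4 + bu^3 + cu^2 + du + e. Substituting each data point gives a linear system:
  a + b + c + d + e = 2
  16a + 8b + 4c + 2d + e = -36
  81a + 27b + 9c + 3d + e = -252
  256a + 64b + 16c + 4d + e = -880
  625a + 125b + 25c + 5d + e = -2250
Solving the system yields a = -4, b = 1, c = 5, d = 0, e = 0.
So P(u) = -4u⁴ + u³ + 5u².
The coefficient of u^3 is 1.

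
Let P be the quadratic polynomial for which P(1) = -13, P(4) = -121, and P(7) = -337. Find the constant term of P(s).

-1

Write P(s) = as^2 + bs + c. Substituting each data point gives a linear system:
  a + b + c = -13
  16a + 4b + c = -121
  49a + 7b + c = -337
Solving the system yields a = -6, b = -6, c = -1.
So P(s) = -6s^2 - 6s - 1.
The constant term is -1.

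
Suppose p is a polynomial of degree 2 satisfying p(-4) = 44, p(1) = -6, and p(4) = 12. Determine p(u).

p(u) = 2u^2 - 4u - 4

Using the Lagrange interpolation formula with nodes -4, 1, 4:
  L_0(u) = (u - 1)(u - 4) / 40
  L_1(u) = (u + 4)(u - 4) / -15
  L_2(u) = (u + 4)(u - 1) / 24
Then p(u) = 44·L_0(u) - 6·L_1(u) + 12·L_2(u).
Expanding and collecting terms gives p(u) = 2u^2 - 4u - 4.
Check: p(1) = -6. ✓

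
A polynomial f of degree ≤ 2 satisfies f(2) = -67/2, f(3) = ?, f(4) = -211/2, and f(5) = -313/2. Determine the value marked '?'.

-129/2

On equispaced nodes a degree-2 polynomial has vanishing third forward difference, so
  - f(2) + 3·f(3) - 3·f(4) + f(5) = 0.
Substituting the known values and solving for f(3):
  3·f(3) = -387/2
  f(3) = -129/2.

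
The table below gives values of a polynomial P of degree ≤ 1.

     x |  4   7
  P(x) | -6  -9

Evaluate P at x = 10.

Using the Lagrange interpolation formula with nodes 4, 7:
  L_0(x) = (x - 7) / -3
  L_1(x) = (x - 4) / 3
Then P(x) = -6·L_0(x) - 9·L_1(x).
Expanding and collecting terms gives P(x) = -x - 2.
Evaluating at x = 10: P(10) = -12.

-12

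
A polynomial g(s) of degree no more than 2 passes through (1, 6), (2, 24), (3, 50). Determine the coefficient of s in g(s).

6

Write g(s) = as^2 + bs + c. Substituting each data point gives a linear system:
  a + b + c = 6
  4a + 2b + c = 24
  9a + 3b + c = 50
Solving the system yields a = 4, b = 6, c = -4.
So g(s) = 4s^2 + 6s - 4.
The coefficient of s is 6.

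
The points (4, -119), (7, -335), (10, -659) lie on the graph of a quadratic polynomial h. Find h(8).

Write h(x) = ax^2 + bx + c. Substituting each data point gives a linear system:
  16a + 4b + c = -119
  49a + 7b + c = -335
  100a + 10b + c = -659
Solving the system yields a = -6, b = -6, c = 1.
So h(x) = -6x^2 - 6x + 1.
Then h(8) = -431.

-431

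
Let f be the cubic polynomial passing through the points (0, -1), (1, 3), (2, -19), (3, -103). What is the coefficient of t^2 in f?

Write f(t) = at^3 + bt^2 + ct + d. Substituting each data point gives a linear system:
  d = -1
  a + b + c + d = 3
  8a + 4b + 2c + d = -19
  27a + 9b + 3c + d = -103
Solving the system yields a = -6, b = 5, c = 5, d = -1.
So f(t) = -6t³ + 5t² + 5t - 1.
The coefficient of t^2 is 5.

5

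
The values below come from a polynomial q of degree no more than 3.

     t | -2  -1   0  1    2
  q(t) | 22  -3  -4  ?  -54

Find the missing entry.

On equispaced nodes a degree-3 polynomial has vanishing fourth forward difference, so
  q(-2) - 4·q(-1) + 6·q(0) - 4·q(1) + q(2) = 0.
Substituting the known values and solving for q(1):
  -4·q(1) = 44
  q(1) = -11.

-11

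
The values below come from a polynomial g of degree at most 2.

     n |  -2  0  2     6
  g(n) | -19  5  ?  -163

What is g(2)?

The 3 known points determine the degree-2 polynomial uniquely.
Write g(n) = an^2 + bn + c. Substituting each data point gives a linear system:
  4a - 2b + c = -19
  c = 5
  36a + 6b + c = -163
Solving the system yields a = -5, b = 2, c = 5.
So g(n) = -5n² + 2n + 5.
Then g(2) = -11.

-11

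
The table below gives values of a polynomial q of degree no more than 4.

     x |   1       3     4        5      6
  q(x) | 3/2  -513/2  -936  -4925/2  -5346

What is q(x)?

Write q(x) = ax^4 + bx^3 + cx^2 + dx + e. Substituting each data point gives a linear system:
  a + b + c + d + e = 3/2
  81a + 27b + 9c + 3d + e = -513/2
  256a + 64b + 16c + 4d + e = -936
  625a + 125b + 25c + 5d + e = -4925/2
  1296a + 216b + 36c + 6d + e = -5346
Solving the system yields a = -5, b = 5, c = 3/2, d = 0, e = 0.
So q(x) = -5x^4 + 5x^3 + (3/2)x^2.
Check: q(4) = -936. ✓

q(x) = -5x^4 + 5x^3 + (3/2)x^2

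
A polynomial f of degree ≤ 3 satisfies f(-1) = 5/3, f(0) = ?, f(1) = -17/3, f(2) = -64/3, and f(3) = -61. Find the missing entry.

The 4 known points determine the degree-3 polynomial uniquely.
Write f(x) = ax^3 + bx^2 + cx + d. Substituting each data point gives a linear system:
  -a + b - c + d = 5/3
  a + b + c + d = -17/3
  8a + 4b + 2c + d = -64/3
  27a + 9b + 3c + d = -61
Solving the system yields a = -2, b = 0, c = -5/3, d = -2.
So f(x) = -2x^3 - (5/3)x - 2.
Then f(0) = -2.

-2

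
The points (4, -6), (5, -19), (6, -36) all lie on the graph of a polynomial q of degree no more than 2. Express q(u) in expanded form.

q(u) = -2u^2 + 5u + 6

Write q(u) = au^2 + bu + c. Substituting each data point gives a linear system:
  16a + 4b + c = -6
  25a + 5b + c = -19
  36a + 6b + c = -36
Solving the system yields a = -2, b = 5, c = 6.
So q(u) = -2u^2 + 5u + 6.
Check: q(4) = -6. ✓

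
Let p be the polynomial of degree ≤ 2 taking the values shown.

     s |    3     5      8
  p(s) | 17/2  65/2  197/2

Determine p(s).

p(s) = 2s^2 - 4s + 5/2

Write p(s) = as^2 + bs + c. Substituting each data point gives a linear system:
  9a + 3b + c = 17/2
  25a + 5b + c = 65/2
  64a + 8b + c = 197/2
Solving the system yields a = 2, b = -4, c = 5/2.
So p(s) = 2s^2 - 4s + 5/2.
Check: p(8) = 197/2. ✓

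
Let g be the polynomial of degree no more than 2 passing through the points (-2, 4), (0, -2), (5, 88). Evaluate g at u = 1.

Write g(u) = au^2 + bu + c. Substituting each data point gives a linear system:
  4a - 2b + c = 4
  c = -2
  25a + 5b + c = 88
Solving the system yields a = 3, b = 3, c = -2.
So g(u) = 3u^2 + 3u - 2.
Then g(1) = 4.

4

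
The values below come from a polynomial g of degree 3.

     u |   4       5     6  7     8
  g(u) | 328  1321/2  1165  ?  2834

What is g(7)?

3755/2

The 4 known points determine the degree-3 polynomial uniquely.
Write g(u) = au^3 + bu^2 + cu + d. Substituting each data point gives a linear system:
  64a + 16b + 4c + d = 328
  125a + 25b + 5c + d = 1321/2
  216a + 36b + 6c + d = 1165
  512a + 64b + 8c + d = 2834
Solving the system yields a = 6, b = -4, c = 5/2, d = -2.
So g(u) = 6u^3 - 4u^2 + (5/2)u - 2.
Then g(7) = 3755/2.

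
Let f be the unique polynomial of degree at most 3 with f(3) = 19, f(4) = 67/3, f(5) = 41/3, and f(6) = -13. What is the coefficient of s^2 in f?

Write f(s) = as^3 + bs^2 + cs + d. Substituting each data point gives a linear system:
  27a + 9b + 3c + d = 19
  64a + 16b + 4c + d = 67/3
  125a + 25b + 5c + d = 41/3
  216a + 36b + 6c + d = -13
Solving the system yields a = -1, b = 6, c = -5/3, d = -3.
So f(s) = -s³ + 6s² - (5/3)s - 3.
The coefficient of s^2 is 6.

6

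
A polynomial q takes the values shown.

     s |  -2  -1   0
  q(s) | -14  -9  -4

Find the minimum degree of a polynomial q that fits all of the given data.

1

Forward differences of the values at s = -2, -1, 0:
  q  : -14  -9  -4
  Δ  : 5  5
  Δ^2: 0
The first differences are constant (5) and nonzero, while all higher differences vanish, so the minimal degree is 1.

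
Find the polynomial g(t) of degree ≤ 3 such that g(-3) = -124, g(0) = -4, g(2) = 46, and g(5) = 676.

g(t) = 5t^3 + 2t^2 + t - 4

Write g(t) = at^3 + bt^2 + ct + d. Substituting each data point gives a linear system:
  -27a + 9b - 3c + d = -124
  d = -4
  8a + 4b + 2c + d = 46
  125a + 25b + 5c + d = 676
Solving the system yields a = 5, b = 2, c = 1, d = -4.
So g(t) = 5t^3 + 2t^2 + t - 4.
Check: g(2) = 46. ✓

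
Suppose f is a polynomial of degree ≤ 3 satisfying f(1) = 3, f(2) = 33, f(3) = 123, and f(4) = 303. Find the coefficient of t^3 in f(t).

Write f(t) = at^3 + bt^2 + ct + d. Substituting each data point gives a linear system:
  a + b + c + d = 3
  8a + 4b + 2c + d = 33
  27a + 9b + 3c + d = 123
  64a + 16b + 4c + d = 303
Solving the system yields a = 5, b = 0, c = -5, d = 3.
So f(t) = 5t³ - 5t + 3.
The leading coefficient is 5.

5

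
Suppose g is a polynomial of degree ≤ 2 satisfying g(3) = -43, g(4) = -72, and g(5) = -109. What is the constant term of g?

Write g(x) = ax^2 + bx + c. Substituting each data point gives a linear system:
  9a + 3b + c = -43
  16a + 4b + c = -72
  25a + 5b + c = -109
Solving the system yields a = -4, b = -1, c = -4.
So g(x) = -4x² - x - 4.
The constant term is -4.

-4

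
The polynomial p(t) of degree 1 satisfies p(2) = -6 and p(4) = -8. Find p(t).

Write p(t) = at + b. Substituting each data point gives a linear system:
  2a + b = -6
  4a + b = -8
Solving the system yields a = -1, b = -4.
So p(t) = -t - 4.
Check: p(2) = -6. ✓

p(t) = -t - 4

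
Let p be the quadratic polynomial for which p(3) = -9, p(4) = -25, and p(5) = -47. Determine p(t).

p(t) = -3t^2 + 5t + 3

Using the Lagrange interpolation formula with nodes 3, 4, 5:
  L_0(t) = (t - 4)(t - 5) / 2
  L_1(t) = (t - 3)(t - 5) / -1
  L_2(t) = (t - 3)(t - 4) / 2
Then p(t) = -9·L_0(t) - 25·L_1(t) - 47·L_2(t).
Expanding and collecting terms gives p(t) = -3t^2 + 5t + 3.
Check: p(4) = -25. ✓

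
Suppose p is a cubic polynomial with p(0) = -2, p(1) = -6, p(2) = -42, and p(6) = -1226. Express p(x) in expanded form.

p(x) = -6x^3 + 2x^2 - 2

Using the Lagrange interpolation formula with nodes 0, 1, 2, 6:
  L_0(x) = (x - 1)(x - 2)(x - 6) / -12
  L_1(x) = x(x - 2)(x - 6) / 5
  L_2(x) = x(x - 1)(x - 6) / -8
  L_3(x) = x(x - 1)(x - 2) / 120
Then p(x) = -2·L_0(x) - 6·L_1(x) - 42·L_2(x) - 1226·L_3(x).
Expanding and collecting terms gives p(x) = -6x^3 + 2x^2 - 2.
Check: p(2) = -42. ✓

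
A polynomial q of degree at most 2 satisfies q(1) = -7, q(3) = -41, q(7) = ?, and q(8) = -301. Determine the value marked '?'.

-229

The 3 known points determine the degree-2 polynomial uniquely.
Write q(u) = au^2 + bu + c. Substituting each data point gives a linear system:
  a + b + c = -7
  9a + 3b + c = -41
  64a + 8b + c = -301
Solving the system yields a = -5, b = 3, c = -5.
So q(u) = -5u² + 3u - 5.
Then q(7) = -229.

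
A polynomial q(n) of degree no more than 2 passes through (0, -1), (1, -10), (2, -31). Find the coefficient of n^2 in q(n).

-6

Write q(n) = an^2 + bn + c. Substituting each data point gives a linear system:
  c = -1
  a + b + c = -10
  4a + 2b + c = -31
Solving the system yields a = -6, b = -3, c = -1.
So q(n) = -6n² - 3n - 1.
The leading coefficient is -6.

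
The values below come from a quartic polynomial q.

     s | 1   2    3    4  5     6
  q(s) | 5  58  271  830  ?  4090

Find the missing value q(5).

On equispaced nodes a degree-4 polynomial has vanishing fifth forward difference, so
  - q(1) + 5·q(2) - 10·q(3) + 10·q(4) - 5·q(5) + q(6) = 0.
Substituting the known values and solving for q(5):
  -5·q(5) = -9965
  q(5) = 1993.

1993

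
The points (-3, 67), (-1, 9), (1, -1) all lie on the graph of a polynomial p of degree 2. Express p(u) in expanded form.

p(u) = 6u^2 - 5u - 2

Write p(u) = au^2 + bu + c. Substituting each data point gives a linear system:
  9a - 3b + c = 67
  a - b + c = 9
  a + b + c = -1
Solving the system yields a = 6, b = -5, c = -2.
So p(u) = 6u^2 - 5u - 2.
Check: p(-3) = 67. ✓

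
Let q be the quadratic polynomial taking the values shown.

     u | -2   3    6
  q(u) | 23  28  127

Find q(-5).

116

Write q(u) = au^2 + bu + c. Substituting each data point gives a linear system:
  4a - 2b + c = 23
  9a + 3b + c = 28
  36a + 6b + c = 127
Solving the system yields a = 4, b = -3, c = 1.
So q(u) = 4u² - 3u + 1.
Then q(-5) = 116.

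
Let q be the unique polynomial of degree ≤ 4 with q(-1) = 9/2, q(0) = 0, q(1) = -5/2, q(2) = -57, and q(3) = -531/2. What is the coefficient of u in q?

Write q(u) = au^4 + bu^3 + cu^2 + du + e. Substituting each data point gives a linear system:
  a - b + c - d + e = 9/2
  e = 0
  a + b + c + d + e = -5/2
  16a + 8b + 4c + 2d + e = -57
  81a + 27b + 9c + 3d + e = -531/2
Solving the system yields a = -2, b = -5, c = 3, d = 3/2, e = 0.
So q(u) = -2u⁴ - 5u³ + 3u² + (3/2)u.
The coefficient of u is 3/2.

3/2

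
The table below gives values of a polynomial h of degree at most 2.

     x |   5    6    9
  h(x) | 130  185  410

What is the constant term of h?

Write h(x) = ax^2 + bx + c. Substituting each data point gives a linear system:
  25a + 5b + c = 130
  36a + 6b + c = 185
  81a + 9b + c = 410
Solving the system yields a = 5, b = 0, c = 5.
So h(x) = 5x^2 + 5.
The constant term is 5.

5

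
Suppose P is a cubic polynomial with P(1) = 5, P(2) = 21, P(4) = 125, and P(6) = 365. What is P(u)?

P(u) = u^3 + 5u^2 - 6u + 5

Write P(u) = au^3 + bu^2 + cu + d. Substituting each data point gives a linear system:
  a + b + c + d = 5
  8a + 4b + 2c + d = 21
  64a + 16b + 4c + d = 125
  216a + 36b + 6c + d = 365
Solving the system yields a = 1, b = 5, c = -6, d = 5.
So P(u) = u³ + 5u² - 6u + 5.
Check: P(6) = 365. ✓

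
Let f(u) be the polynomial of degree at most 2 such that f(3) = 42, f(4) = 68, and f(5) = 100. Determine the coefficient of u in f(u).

Write f(u) = au^2 + bu + c. Substituting each data point gives a linear system:
  9a + 3b + c = 42
  16a + 4b + c = 68
  25a + 5b + c = 100
Solving the system yields a = 3, b = 5, c = 0.
So f(u) = 3u^2 + 5u.
The coefficient of u is 5.

5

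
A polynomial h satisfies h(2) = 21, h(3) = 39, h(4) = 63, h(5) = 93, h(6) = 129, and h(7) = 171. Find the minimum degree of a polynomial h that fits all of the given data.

Forward differences of the values at t = 2, 3, 4, 5, 6, 7:
  h  : 21  39  63  93  129  171
  Δ  : 18  24  30  36  42
  Δ^2: 6  6  6  6
  Δ^3: 0  0  0
  Δ^4: 0  0
  Δ^5: 0
The second differences are constant (6) and nonzero, while all higher differences vanish, so the minimal degree is 2.

2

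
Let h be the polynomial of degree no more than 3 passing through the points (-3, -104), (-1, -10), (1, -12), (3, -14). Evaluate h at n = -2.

Write h(n) = an^3 + bn^2 + cn + d. Substituting each data point gives a linear system:
  -27a + 9b - 3c + d = -104
  -a + b - c + d = -10
  a + b + c + d = -12
  27a + 9b + 3c + d = -14
Solving the system yields a = 2, b = -6, c = -3, d = -5.
So h(n) = 2n³ - 6n² - 3n - 5.
Then h(-2) = -39.

-39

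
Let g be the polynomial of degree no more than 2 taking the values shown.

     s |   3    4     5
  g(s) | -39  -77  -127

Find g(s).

g(s) = -6s^2 + 4s + 3

Using the Lagrange interpolation formula with nodes 3, 4, 5:
  L_0(s) = (s - 4)(s - 5) / 2
  L_1(s) = (s - 3)(s - 5) / -1
  L_2(s) = (s - 3)(s - 4) / 2
Then g(s) = -39·L_0(s) - 77·L_1(s) - 127·L_2(s).
Expanding and collecting terms gives g(s) = -6s^2 + 4s + 3.
Check: g(3) = -39. ✓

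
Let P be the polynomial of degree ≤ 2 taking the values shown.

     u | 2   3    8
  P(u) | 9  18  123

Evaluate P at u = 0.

3

Using the Lagrange interpolation formula with nodes 2, 3, 8:
  L_0(u) = (u - 3)(u - 8) / 6
  L_1(u) = (u - 2)(u - 8) / -5
  L_2(u) = (u - 2)(u - 3) / 30
Then P(u) = 9·L_0(u) + 18·L_1(u) + 123·L_2(u).
Expanding and collecting terms gives P(u) = 2u² - u + 3.
Evaluating at u = 0: P(0) = 3.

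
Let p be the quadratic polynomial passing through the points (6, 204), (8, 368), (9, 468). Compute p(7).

280

Write p(x) = ax^2 + bx + c. Substituting each data point gives a linear system:
  36a + 6b + c = 204
  64a + 8b + c = 368
  81a + 9b + c = 468
Solving the system yields a = 6, b = -2, c = 0.
So p(x) = 6x^2 - 2x.
Then p(7) = 280.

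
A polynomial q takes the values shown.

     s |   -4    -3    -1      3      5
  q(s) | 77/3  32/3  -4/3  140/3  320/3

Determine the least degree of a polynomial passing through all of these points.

2

Divided differences on the nodes -4, -3, -1, 3, 5:
  order 0: 77/3  32/3  -4/3  140/3  320/3
  order 1: -15  -6  12  30
  order 2: 3  3  3
  order 3: 0  0
  order 4: 0
The order-2 divided differences are all 3 (nonzero) and every higher order vanishes, so the data lies on a polynomial of degree exactly 2.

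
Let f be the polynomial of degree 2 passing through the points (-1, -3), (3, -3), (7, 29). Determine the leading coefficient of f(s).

1

Write f(s) = as^2 + bs + c. Substituting each data point gives a linear system:
  a - b + c = -3
  9a + 3b + c = -3
  49a + 7b + c = 29
Solving the system yields a = 1, b = -2, c = -6.
So f(s) = s^2 - 2s - 6.
The leading coefficient is 1.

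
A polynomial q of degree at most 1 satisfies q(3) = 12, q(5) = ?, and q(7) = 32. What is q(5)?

22

The 2 known points determine the degree-1 polynomial uniquely.
Write q(n) = an + b. Substituting each data point gives a linear system:
  3a + b = 12
  7a + b = 32
Solving the system yields a = 5, b = -3.
So q(n) = 5n - 3.
Then q(5) = 22.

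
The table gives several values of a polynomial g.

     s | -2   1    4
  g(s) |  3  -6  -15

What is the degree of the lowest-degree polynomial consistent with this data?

Forward differences of the values at s = -2, 1, 4:
  g  : 3  -6  -15
  Δ  : -9  -9
  Δ^2: 0
The first differences are constant (-9) and nonzero, while all higher differences vanish, so the minimal degree is 1.

1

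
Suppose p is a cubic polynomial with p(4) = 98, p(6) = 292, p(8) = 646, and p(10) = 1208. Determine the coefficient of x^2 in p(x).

2

Write p(x) = ax^3 + bx^2 + cx + d. Substituting each data point gives a linear system:
  64a + 16b + 4c + d = 98
  216a + 36b + 6c + d = 292
  512a + 64b + 8c + d = 646
  1000a + 100b + 10c + d = 1208
Solving the system yields a = 1, b = 2, c = 1, d = -2.
So p(x) = x^3 + 2x^2 + x - 2.
The coefficient of x^2 is 2.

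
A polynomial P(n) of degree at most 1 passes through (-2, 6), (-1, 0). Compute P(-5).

24

Write P(n) = an + b. Substituting each data point gives a linear system:
  -2a + b = 6
  -a + b = 0
Solving the system yields a = -6, b = -6.
So P(n) = -6n - 6.
Then P(-5) = 24.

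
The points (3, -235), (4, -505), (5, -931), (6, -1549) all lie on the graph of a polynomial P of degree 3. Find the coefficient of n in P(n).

-6

Write P(n) = an^3 + bn^2 + cn + d. Substituting each data point gives a linear system:
  27a + 9b + 3c + d = -235
  64a + 16b + 4c + d = -505
  125a + 25b + 5c + d = -931
  216a + 36b + 6c + d = -1549
Solving the system yields a = -6, b = -6, c = -6, d = -1.
So P(n) = -6n^3 - 6n^2 - 6n - 1.
The coefficient of n is -6.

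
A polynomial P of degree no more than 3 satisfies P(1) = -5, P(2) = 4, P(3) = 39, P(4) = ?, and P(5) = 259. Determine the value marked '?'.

The 4 known points determine the degree-3 polynomial uniquely.
Write P(x) = ax^3 + bx^2 + cx + d. Substituting each data point gives a linear system:
  a + b + c + d = -5
  8a + 4b + 2c + d = 4
  27a + 9b + 3c + d = 39
  125a + 25b + 5c + d = 259
Solving the system yields a = 3, b = -5, c = 3, d = -6.
So P(x) = 3x^3 - 5x^2 + 3x - 6.
Then P(4) = 118.

118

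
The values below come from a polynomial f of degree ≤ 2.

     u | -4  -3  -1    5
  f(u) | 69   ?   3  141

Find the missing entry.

37

The 3 known points determine the degree-2 polynomial uniquely.
Write f(u) = au^2 + bu + c. Substituting each data point gives a linear system:
  16a - 4b + c = 69
  a - b + c = 3
  25a + 5b + c = 141
Solving the system yields a = 5, b = 3, c = 1.
So f(u) = 5u² + 3u + 1.
Then f(-3) = 37.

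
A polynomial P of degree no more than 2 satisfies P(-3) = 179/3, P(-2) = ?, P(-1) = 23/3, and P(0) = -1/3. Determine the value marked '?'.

On equispaced nodes a degree-2 polynomial has vanishing third forward difference, so
  - P(-3) + 3·P(-2) - 3·P(-1) + P(0) = 0.
Substituting the known values and solving for P(-2):
  3·P(-2) = 83
  P(-2) = 83/3.

83/3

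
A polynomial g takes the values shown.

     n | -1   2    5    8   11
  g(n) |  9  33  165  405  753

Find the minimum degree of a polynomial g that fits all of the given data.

Forward differences of the values at n = -1, 2, 5, 8, 11:
  g  : 9  33  165  405  753
  Δ  : 24  132  240  348
  Δ^2: 108  108  108
  Δ^3: 0  0
  Δ^4: 0
The second differences are constant (108) and nonzero, while all higher differences vanish, so the minimal degree is 2.

2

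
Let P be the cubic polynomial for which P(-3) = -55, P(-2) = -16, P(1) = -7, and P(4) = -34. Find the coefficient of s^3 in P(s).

Write P(s) = as^3 + bs^2 + cs + d. Substituting each data point gives a linear system:
  -27a + 9b - 3c + d = -55
  -8a + 4b - 2c + d = -16
  a + b + c + d = -7
  64a + 16b + 4c + d = -34
Solving the system yields a = 1, b = -5, c = -5, d = 2.
So P(s) = s^3 - 5s^2 - 5s + 2.
The leading coefficient is 1.

1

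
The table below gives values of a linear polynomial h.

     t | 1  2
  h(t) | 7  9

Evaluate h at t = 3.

Write h(t) = at + b. Substituting each data point gives a linear system:
  a + b = 7
  2a + b = 9
Solving the system yields a = 2, b = 5.
So h(t) = 2t + 5.
Then h(3) = 11.

11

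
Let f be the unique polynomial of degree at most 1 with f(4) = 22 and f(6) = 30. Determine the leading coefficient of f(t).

Write f(t) = at + b. Substituting each data point gives a linear system:
  4a + b = 22
  6a + b = 30
Solving the system yields a = 4, b = 6.
So f(t) = 4t + 6.
The leading coefficient is 4.

4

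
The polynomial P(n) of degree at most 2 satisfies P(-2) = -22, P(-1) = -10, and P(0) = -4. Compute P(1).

-4

Forward differences of the values at n = -2, -1, 0:
  P  : -22  -10  -4
  Δ  : 12  6
  Δ^2: -6
The second differences are constant, confirming degree 2.
Interpolating (Newton forward form) and evaluating at n = 1 gives P(1) = -4.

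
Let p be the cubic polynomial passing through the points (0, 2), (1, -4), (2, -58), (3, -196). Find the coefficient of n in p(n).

Write p(n) = an^3 + bn^2 + cn + d. Substituting each data point gives a linear system:
  d = 2
  a + b + c + d = -4
  8a + 4b + 2c + d = -58
  27a + 9b + 3c + d = -196
Solving the system yields a = -6, b = -6, c = 6, d = 2.
So p(n) = -6n³ - 6n² + 6n + 2.
The coefficient of n is 6.

6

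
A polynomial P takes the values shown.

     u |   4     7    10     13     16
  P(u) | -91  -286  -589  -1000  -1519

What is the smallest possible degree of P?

2

Forward differences of the values at u = 4, 7, 10, 13, 16:
  P  : -91  -286  -589  -1000  -1519
  Δ  : -195  -303  -411  -519
  Δ^2: -108  -108  -108
  Δ^3: 0  0
  Δ^4: 0
The second differences are constant (-108) and nonzero, while all higher differences vanish, so the minimal degree is 2.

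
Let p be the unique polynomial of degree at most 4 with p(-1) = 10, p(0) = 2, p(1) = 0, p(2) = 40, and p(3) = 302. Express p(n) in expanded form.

Write p(n) = an^4 + bn^3 + cn^2 + dn + e. Substituting each data point gives a linear system:
  a - b + c - d + e = 10
  e = 2
  a + b + c + d + e = 0
  16a + 8b + 4c + 2d + e = 40
  81a + 27b + 9c + 3d + e = 302
Solving the system yields a = 6, b = -6, c = -3, d = 1, e = 2.
So p(n) = 6n^4 - 6n^3 - 3n^2 + n + 2.
Check: p(2) = 40. ✓

p(n) = 6n^4 - 6n^3 - 3n^2 + n + 2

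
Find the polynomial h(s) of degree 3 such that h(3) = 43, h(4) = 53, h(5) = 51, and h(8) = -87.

h(s) = -s^3 + 6s^2 + 5s + 1

Using the Lagrange interpolation formula with nodes 3, 4, 5, 8:
  L_0(s) = (s - 4)(s - 5)(s - 8) / -10
  L_1(s) = (s - 3)(s - 5)(s - 8) / 4
  L_2(s) = (s - 3)(s - 4)(s - 8) / -6
  L_3(s) = (s - 3)(s - 4)(s - 5) / 60
Then h(s) = 43·L_0(s) + 53·L_1(s) + 51·L_2(s) - 87·L_3(s).
Expanding and collecting terms gives h(s) = -s^3 + 6s^2 + 5s + 1.
Check: h(5) = 51. ✓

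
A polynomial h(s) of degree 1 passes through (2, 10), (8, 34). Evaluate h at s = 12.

Using the Lagrange interpolation formula with nodes 2, 8:
  L_0(s) = (s - 8) / -6
  L_1(s) = (s - 2) / 6
Then h(s) = 10·L_0(s) + 34·L_1(s).
Expanding and collecting terms gives h(s) = 4s + 2.
Evaluating at s = 12: h(12) = 50.

50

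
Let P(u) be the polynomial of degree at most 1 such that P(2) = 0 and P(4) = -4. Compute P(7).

-10

Write P(u) = au + b. Substituting each data point gives a linear system:
  2a + b = 0
  4a + b = -4
Solving the system yields a = -2, b = 4.
So P(u) = -2u + 4.
Then P(7) = -10.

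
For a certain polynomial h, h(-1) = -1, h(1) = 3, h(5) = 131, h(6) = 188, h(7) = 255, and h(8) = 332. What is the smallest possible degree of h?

2

Divided differences on the nodes -1, 1, 5, 6, 7, 8:
  order 0: -1  3  131  188  255  332
  order 1: 2  32  57  67  77
  order 2: 5  5  5  5
  order 3: 0  0  0
  order 4: 0  0
  order 5: 0
The order-2 divided differences are all 5 (nonzero) and every higher order vanishes, so the data lies on a polynomial of degree exactly 2.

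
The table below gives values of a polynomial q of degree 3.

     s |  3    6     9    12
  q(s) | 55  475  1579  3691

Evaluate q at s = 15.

7135

Using the Lagrange interpolation formula with nodes 3, 6, 9, 12:
  L_0(s) = (s - 6)(s - 9)(s - 12) / -162
  L_1(s) = (s - 3)(s - 9)(s - 12) / 54
  L_2(s) = (s - 3)(s - 6)(s - 12) / -54
  L_3(s) = (s - 3)(s - 6)(s - 9) / 162
Then q(s) = 55·L_0(s) + 475·L_1(s) + 1579·L_2(s) + 3691·L_3(s).
Expanding and collecting terms gives q(s) = 2s^3 + 2s^2 - 4s - 5.
Evaluating at s = 15: q(15) = 7135.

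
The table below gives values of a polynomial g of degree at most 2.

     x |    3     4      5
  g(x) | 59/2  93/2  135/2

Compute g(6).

185/2

Using the Lagrange interpolation formula with nodes 3, 4, 5:
  L_0(x) = (x - 4)(x - 5) / 2
  L_1(x) = (x - 3)(x - 5) / -1
  L_2(x) = (x - 3)(x - 4) / 2
Then g(x) = 59/2·L_0(x) + 93/2·L_1(x) + 135/2·L_2(x).
Expanding and collecting terms gives g(x) = 2x^2 + 3x + 5/2.
Evaluating at x = 6: g(6) = 185/2.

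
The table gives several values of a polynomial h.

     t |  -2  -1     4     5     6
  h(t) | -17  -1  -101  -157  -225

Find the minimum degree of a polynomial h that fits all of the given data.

Divided differences on the nodes -2, -1, 4, 5, 6:
  order 0: -17  -1  -101  -157  -225
  order 1: 16  -20  -56  -68
  order 2: -6  -6  -6
  order 3: 0  0
  order 4: 0
The order-2 divided differences are all -6 (nonzero) and every higher order vanishes, so the data lies on a polynomial of degree exactly 2.

2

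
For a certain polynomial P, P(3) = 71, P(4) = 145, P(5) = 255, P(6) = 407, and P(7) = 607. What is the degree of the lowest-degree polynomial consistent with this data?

Forward differences of the values at n = 3, 4, 5, 6, 7:
  P  : 71  145  255  407  607
  Δ  : 74  110  152  200
  Δ^2: 36  42  48
  Δ^3: 6  6
  Δ^4: 0
The third differences are constant (6) and nonzero, while all higher differences vanish, so the minimal degree is 3.

3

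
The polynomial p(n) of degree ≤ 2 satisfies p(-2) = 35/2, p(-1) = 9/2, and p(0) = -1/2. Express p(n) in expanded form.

p(n) = 4n^2 - n - 1/2

Write p(n) = an^2 + bn + c. Substituting each data point gives a linear system:
  4a - 2b + c = 35/2
  a - b + c = 9/2
  c = -1/2
Solving the system yields a = 4, b = -1, c = -1/2.
So p(n) = 4n² - n - 1/2.
Check: p(-1) = 9/2. ✓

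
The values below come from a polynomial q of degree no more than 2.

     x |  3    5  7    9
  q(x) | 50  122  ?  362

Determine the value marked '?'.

226

The 3 known points determine the degree-2 polynomial uniquely.
Write q(x) = ax^2 + bx + c. Substituting each data point gives a linear system:
  9a + 3b + c = 50
  25a + 5b + c = 122
  81a + 9b + c = 362
Solving the system yields a = 4, b = 4, c = 2.
So q(x) = 4x^2 + 4x + 2.
Then q(7) = 226.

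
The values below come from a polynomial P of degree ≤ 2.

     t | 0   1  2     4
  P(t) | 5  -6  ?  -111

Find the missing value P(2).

-29

The 3 known points determine the degree-2 polynomial uniquely.
Write P(t) = at^2 + bt + c. Substituting each data point gives a linear system:
  c = 5
  a + b + c = -6
  16a + 4b + c = -111
Solving the system yields a = -6, b = -5, c = 5.
So P(t) = -6t^2 - 5t + 5.
Then P(2) = -29.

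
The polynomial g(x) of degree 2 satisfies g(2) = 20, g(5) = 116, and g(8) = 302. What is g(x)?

g(x) = 5x^2 - 3x + 6

Using the Lagrange interpolation formula with nodes 2, 5, 8:
  L_0(x) = (x - 5)(x - 8) / 18
  L_1(x) = (x - 2)(x - 8) / -9
  L_2(x) = (x - 2)(x - 5) / 18
Then g(x) = 20·L_0(x) + 116·L_1(x) + 302·L_2(x).
Expanding and collecting terms gives g(x) = 5x^2 - 3x + 6.
Check: g(8) = 302. ✓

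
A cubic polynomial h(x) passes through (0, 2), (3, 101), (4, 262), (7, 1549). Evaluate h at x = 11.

6261

Using the Lagrange interpolation formula with nodes 0, 3, 4, 7:
  L_0(x) = (x - 3)(x - 4)(x - 7) / -84
  L_1(x) = x(x - 4)(x - 7) / 12
  L_2(x) = x(x - 3)(x - 7) / -12
  L_3(x) = x(x - 3)(x - 4) / 84
Then h(x) = 2·L_0(x) + 101·L_1(x) + 262·L_2(x) + 1549·L_3(x).
Expanding and collecting terms gives h(x) = 5x^3 - 3x^2 - 3x + 2.
Evaluating at x = 11: h(11) = 6261.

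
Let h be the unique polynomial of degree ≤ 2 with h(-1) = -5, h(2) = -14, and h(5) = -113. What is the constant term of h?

2

Write h(n) = an^2 + bn + c. Substituting each data point gives a linear system:
  a - b + c = -5
  4a + 2b + c = -14
  25a + 5b + c = -113
Solving the system yields a = -5, b = 2, c = 2.
So h(n) = -5n^2 + 2n + 2.
The constant term is 2.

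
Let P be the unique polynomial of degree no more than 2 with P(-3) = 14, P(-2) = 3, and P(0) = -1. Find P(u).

Write P(u) = au^2 + bu + c. Substituting each data point gives a linear system:
  9a - 3b + c = 14
  4a - 2b + c = 3
  c = -1
Solving the system yields a = 3, b = 4, c = -1.
So P(u) = 3u^2 + 4u - 1.
Check: P(-3) = 14. ✓

P(u) = 3u^2 + 4u - 1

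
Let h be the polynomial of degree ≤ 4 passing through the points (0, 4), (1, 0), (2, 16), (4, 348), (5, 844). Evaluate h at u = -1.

Write h(u) = au^4 + bu^3 + cu^2 + du + e. Substituting each data point gives a linear system:
  e = 4
  a + b + c + d + e = 0
  16a + 8b + 4c + 2d + e = 16
  256a + 64b + 16c + 4d + e = 348
  625a + 125b + 25c + 5d + e = 844
Solving the system yields a = 1, b = 3, c = -6, d = -2, e = 4.
So h(u) = u^4 + 3u^3 - 6u^2 - 2u + 4.
Then h(-1) = -2.

-2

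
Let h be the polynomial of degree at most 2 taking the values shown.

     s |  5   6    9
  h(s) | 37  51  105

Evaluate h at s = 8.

85

Using the Lagrange interpolation formula with nodes 5, 6, 9:
  L_0(s) = (s - 6)(s - 9) / 4
  L_1(s) = (s - 5)(s - 9) / -3
  L_2(s) = (s - 5)(s - 6) / 12
Then h(s) = 37·L_0(s) + 51·L_1(s) + 105·L_2(s).
Expanding and collecting terms gives h(s) = s² + 3s - 3.
Evaluating at s = 8: h(8) = 85.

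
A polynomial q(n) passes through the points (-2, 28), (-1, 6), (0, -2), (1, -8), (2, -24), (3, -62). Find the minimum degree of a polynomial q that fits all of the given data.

Forward differences of the values at n = -2, -1, 0, 1, 2, 3:
  q  : 28  6  -2  -8  -24  -62
  Δ  : -22  -8  -6  -16  -38
  Δ^2: 14  2  -10  -22
  Δ^3: -12  -12  -12
  Δ^4: 0  0
  Δ^5: 0
The third differences are constant (-12) and nonzero, while all higher differences vanish, so the minimal degree is 3.

3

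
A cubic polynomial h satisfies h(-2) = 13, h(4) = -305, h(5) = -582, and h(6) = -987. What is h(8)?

Write h(t) = at^3 + bt^2 + ct + d. Substituting each data point gives a linear system:
  -8a + 4b - 2c + d = 13
  64a + 16b + 4c + d = -305
  125a + 25b + 5c + d = -582
  216a + 36b + 6c + d = -987
Solving the system yields a = -4, b = -4, c = 3, d = 3.
So h(t) = -4t^3 - 4t^2 + 3t + 3.
Then h(8) = -2277.

-2277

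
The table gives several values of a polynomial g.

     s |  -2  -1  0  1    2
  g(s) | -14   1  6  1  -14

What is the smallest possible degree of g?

2

Forward differences of the values at s = -2, -1, 0, 1, 2:
  g  : -14  1  6  1  -14
  Δ  : 15  5  -5  -15
  Δ^2: -10  -10  -10
  Δ^3: 0  0
  Δ^4: 0
The second differences are constant (-10) and nonzero, while all higher differences vanish, so the minimal degree is 2.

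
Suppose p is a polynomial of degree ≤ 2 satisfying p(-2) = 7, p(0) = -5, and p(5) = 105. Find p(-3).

Write p(u) = au^2 + bu + c. Substituting each data point gives a linear system:
  4a - 2b + c = 7
  c = -5
  25a + 5b + c = 105
Solving the system yields a = 4, b = 2, c = -5.
So p(u) = 4u^2 + 2u - 5.
Then p(-3) = 25.

25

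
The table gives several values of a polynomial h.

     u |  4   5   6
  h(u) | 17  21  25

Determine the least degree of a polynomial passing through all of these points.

1

Forward differences of the values at u = 4, 5, 6:
  h  : 17  21  25
  Δ  : 4  4
  Δ^2: 0
The first differences are constant (4) and nonzero, while all higher differences vanish, so the minimal degree is 1.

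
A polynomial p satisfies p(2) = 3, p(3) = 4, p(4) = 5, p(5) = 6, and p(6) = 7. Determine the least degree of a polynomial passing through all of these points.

Forward differences of the values at n = 2, 3, 4, 5, 6:
  p  : 3  4  5  6  7
  Δ  : 1  1  1  1
  Δ^2: 0  0  0
  Δ^3: 0  0
  Δ^4: 0
The first differences are constant (1) and nonzero, while all higher differences vanish, so the minimal degree is 1.

1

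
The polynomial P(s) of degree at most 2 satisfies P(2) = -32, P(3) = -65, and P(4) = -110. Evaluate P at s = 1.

Using the Lagrange interpolation formula with nodes 2, 3, 4:
  L_0(s) = (s - 3)(s - 4) / 2
  L_1(s) = (s - 2)(s - 4) / -1
  L_2(s) = (s - 2)(s - 3) / 2
Then P(s) = -32·L_0(s) - 65·L_1(s) - 110·L_2(s).
Expanding and collecting terms gives P(s) = -6s^2 - 3s - 2.
Evaluating at s = 1: P(1) = -11.

-11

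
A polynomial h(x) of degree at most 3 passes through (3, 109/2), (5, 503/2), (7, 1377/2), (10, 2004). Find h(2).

Write h(x) = ax^3 + bx^2 + cx + d. Substituting each data point gives a linear system:
  27a + 9b + 3c + d = 109/2
  125a + 25b + 5c + d = 503/2
  343a + 49b + 7c + d = 1377/2
  1000a + 100b + 10c + d = 2004
Solving the system yields a = 2, b = 0, c = 1/2, d = -1.
So h(x) = 2x^3 + (1/2)x - 1.
Then h(2) = 16.

16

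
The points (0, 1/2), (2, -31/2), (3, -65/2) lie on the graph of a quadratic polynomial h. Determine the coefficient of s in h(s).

-2

Write h(s) = as^2 + bs + c. Substituting each data point gives a linear system:
  c = 1/2
  4a + 2b + c = -31/2
  9a + 3b + c = -65/2
Solving the system yields a = -3, b = -2, c = 1/2.
So h(s) = -3s^2 - 2s + 1/2.
The coefficient of s is -2.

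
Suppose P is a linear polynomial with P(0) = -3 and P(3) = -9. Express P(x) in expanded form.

Write P(x) = ax + b. Substituting each data point gives a linear system:
  b = -3
  3a + b = -9
Solving the system yields a = -2, b = -3.
So P(x) = -2x - 3.
Check: P(0) = -3. ✓

P(x) = -2x - 3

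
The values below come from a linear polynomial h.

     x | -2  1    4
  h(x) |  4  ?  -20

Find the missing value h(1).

The 2 known points determine the degree-1 polynomial uniquely.
Write h(x) = ax + b. Substituting each data point gives a linear system:
  -2a + b = 4
  4a + b = -20
Solving the system yields a = -4, b = -4.
So h(x) = -4x - 4.
Then h(1) = -8.

-8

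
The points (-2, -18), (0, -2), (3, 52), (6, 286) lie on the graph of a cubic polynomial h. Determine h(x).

Write h(x) = ax^3 + bx^2 + cx + d. Substituting each data point gives a linear system:
  -8a + 4b - 2c + d = -18
  d = -2
  27a + 9b + 3c + d = 52
  216a + 36b + 6c + d = 286
Solving the system yields a = 1, b = 1, c = 6, d = -2.
So h(x) = x^3 + x^2 + 6x - 2.
Check: h(6) = 286. ✓

h(x) = x^3 + x^2 + 6x - 2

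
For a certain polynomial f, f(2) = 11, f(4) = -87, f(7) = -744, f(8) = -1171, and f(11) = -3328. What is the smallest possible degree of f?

Divided differences on the nodes 2, 4, 7, 8, 11:
  order 0: 11  -87  -744  -1171  -3328
  order 1: -49  -219  -427  -719
  order 2: -34  -52  -73
  order 3: -3  -3
  order 4: 0
The order-3 divided differences are all -3 (nonzero) and every higher order vanishes, so the data lies on a polynomial of degree exactly 3.

3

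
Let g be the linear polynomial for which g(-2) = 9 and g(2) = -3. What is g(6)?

-15

Write g(u) = au + b. Substituting each data point gives a linear system:
  -2a + b = 9
  2a + b = -3
Solving the system yields a = -3, b = 3.
So g(u) = -3u + 3.
Then g(6) = -15.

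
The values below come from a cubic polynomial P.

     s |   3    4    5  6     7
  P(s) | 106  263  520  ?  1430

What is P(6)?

On equispaced nodes a degree-3 polynomial has vanishing fourth forward difference, so
  P(3) - 4·P(4) + 6·P(5) - 4·P(6) + P(7) = 0.
Substituting the known values and solving for P(6):
  -4·P(6) = -3604
  P(6) = 901.

901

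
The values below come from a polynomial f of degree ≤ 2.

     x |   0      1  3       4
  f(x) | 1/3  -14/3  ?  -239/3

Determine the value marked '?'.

-134/3

The 3 known points determine the degree-2 polynomial uniquely.
Write f(x) = ax^2 + bx + c. Substituting each data point gives a linear system:
  c = 1/3
  a + b + c = -14/3
  16a + 4b + c = -239/3
Solving the system yields a = -5, b = 0, c = 1/3.
So f(x) = -5x² + 1/3.
Then f(3) = -134/3.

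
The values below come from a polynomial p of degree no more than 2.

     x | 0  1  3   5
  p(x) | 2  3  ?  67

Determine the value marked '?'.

The 3 known points determine the degree-2 polynomial uniquely.
Write p(x) = ax^2 + bx + c. Substituting each data point gives a linear system:
  c = 2
  a + b + c = 3
  25a + 5b + c = 67
Solving the system yields a = 3, b = -2, c = 2.
So p(x) = 3x² - 2x + 2.
Then p(3) = 23.

23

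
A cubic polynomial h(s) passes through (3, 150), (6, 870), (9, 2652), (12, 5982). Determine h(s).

h(s) = 3s^3 + 5s^2 + 6s + 6

Using the Lagrange interpolation formula with nodes 3, 6, 9, 12:
  L_0(s) = (s - 6)(s - 9)(s - 12) / -162
  L_1(s) = (s - 3)(s - 9)(s - 12) / 54
  L_2(s) = (s - 3)(s - 6)(s - 12) / -54
  L_3(s) = (s - 3)(s - 6)(s - 9) / 162
Then h(s) = 150·L_0(s) + 870·L_1(s) + 2652·L_2(s) + 5982·L_3(s).
Expanding and collecting terms gives h(s) = 3s^3 + 5s^2 + 6s + 6.
Check: h(3) = 150. ✓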